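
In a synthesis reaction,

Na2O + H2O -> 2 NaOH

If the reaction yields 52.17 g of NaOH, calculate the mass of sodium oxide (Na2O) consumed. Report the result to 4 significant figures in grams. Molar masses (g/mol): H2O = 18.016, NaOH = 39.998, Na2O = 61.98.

n(NaOH) = 52.170 g / 39.998 g/mol = 1.3043 mol.
From the equation the NaOH:Na2O mole ratio is 2:1, so n(Na2O) = 1.3043 × 1/2 = 0.65216 mol.
Mass of Na2O = 0.65216 mol × 61.98 g/mol = 40.421 g.

40.42 g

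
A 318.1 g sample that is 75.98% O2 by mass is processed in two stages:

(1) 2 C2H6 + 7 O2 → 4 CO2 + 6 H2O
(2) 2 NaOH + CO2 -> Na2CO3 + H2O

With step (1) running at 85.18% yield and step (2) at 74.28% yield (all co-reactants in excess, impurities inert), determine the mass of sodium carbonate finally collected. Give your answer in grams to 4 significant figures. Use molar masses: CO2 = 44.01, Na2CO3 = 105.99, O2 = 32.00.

Pure O2 = 318.1 × 0.7598 = 241.69 g.
n(O2) = 241.69 / 32.00 = 7.5529 mol.
Step 1 (O2:CO2 = 7:4): theoretical n(CO2) = 4.3159 mol; at 85.18% yield, n(CO2) = 3.6763 mol.
Step 2 (CO2:Na2CO3 = 1:1): theoretical n(Na2CO3) = 3.6763 mol, so theoretical mass = 3.6763 × 105.99 = 389.65 g.
At 74.28% yield, actual mass of Na2CO3 = 389.65 × 0.7428 = 289.43 g.

289.4 g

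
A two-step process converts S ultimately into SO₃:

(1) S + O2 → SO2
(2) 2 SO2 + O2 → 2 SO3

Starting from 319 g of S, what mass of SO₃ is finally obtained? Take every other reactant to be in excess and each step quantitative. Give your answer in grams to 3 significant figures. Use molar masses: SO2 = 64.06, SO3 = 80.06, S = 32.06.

n(S) = 319.0 / 32.06 = 9.950 mol.
Step 1 gives a 1:1 ratio of S to SO2, so n(SO2) = 9.950 mol.
In step 2 the SO2:SO3 ratio is 2:2, so n(SO3) = 9.950 mol.
Mass of SO3 = 9.950 × 80.06 = 796.6 g.

797 g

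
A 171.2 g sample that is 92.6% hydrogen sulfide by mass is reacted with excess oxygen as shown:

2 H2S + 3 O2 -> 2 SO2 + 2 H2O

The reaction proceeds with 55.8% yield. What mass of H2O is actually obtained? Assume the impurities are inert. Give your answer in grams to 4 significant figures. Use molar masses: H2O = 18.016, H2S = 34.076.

Pure H2S available = 171.2 g × 0.926 = 158.53 g.
n(H2S) = 158.53 g / 34.076 g/mol = 4.6523 mol.
From the equation the H2S:H2O mole ratio is 2:2, so n(H2O) = 4.6523 × 2/2 = 4.6523 mol.
Mass of H2O = 4.6523 mol × 18.016 g/mol = 83.816 g.
Actual mass collected = 83.816 g × 0.558 = 46.769 g.

46.77 g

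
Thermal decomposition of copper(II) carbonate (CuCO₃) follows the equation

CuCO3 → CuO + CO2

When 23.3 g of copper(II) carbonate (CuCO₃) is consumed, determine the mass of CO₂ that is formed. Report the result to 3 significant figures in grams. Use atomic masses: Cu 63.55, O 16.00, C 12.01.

M(CuCO3) = 63.55 + 12.01 + 3(16.00) = 123.56 g/mol.
M(CO2) = 12.01 + 2(16.00) = 44.01 g/mol.
n(CuCO3) = 23.30 g / 123.56 g/mol = 0.1886 mol.
From the equation the CuCO3:CO2 mole ratio is 1:1, so n(CO2) = 0.1886 × 1/1 = 0.1886 mol.
Mass of CO2 = 0.1886 mol × 44.01 g/mol = 8.299 g.

8.30 g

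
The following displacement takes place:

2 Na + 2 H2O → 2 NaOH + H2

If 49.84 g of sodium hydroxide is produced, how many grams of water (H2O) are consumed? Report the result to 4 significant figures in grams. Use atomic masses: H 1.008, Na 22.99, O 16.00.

22.45 g

M(NaOH) = 22.99 + 16.00 + 1.008 = 39.998 g/mol.
M(H2O) = 2(1.008) + 16.00 = 18.016 g/mol.
n(NaOH) = 49.840 g / 39.998 g/mol = 1.2461 mol.
From the equation the NaOH:H2O mole ratio is 2:2, so n(H2O) = 1.2461 × 2/2 = 1.2461 mol.
Mass of H2O = 1.2461 mol × 18.016 g/mol = 22.449 g.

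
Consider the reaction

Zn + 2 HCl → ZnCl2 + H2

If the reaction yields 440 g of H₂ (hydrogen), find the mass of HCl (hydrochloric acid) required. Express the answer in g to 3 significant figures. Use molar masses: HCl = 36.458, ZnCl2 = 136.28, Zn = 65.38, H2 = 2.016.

15900 g

n(H2) = 440.0 g / 2.016 g/mol = 218.3 mol.
From the equation the H2:HCl mole ratio is 1:2, so n(HCl) = 218.3 × 2/1 = 436.5 mol.
Mass of HCl = 436.5 mol × 36.458 g/mol = 15910 g.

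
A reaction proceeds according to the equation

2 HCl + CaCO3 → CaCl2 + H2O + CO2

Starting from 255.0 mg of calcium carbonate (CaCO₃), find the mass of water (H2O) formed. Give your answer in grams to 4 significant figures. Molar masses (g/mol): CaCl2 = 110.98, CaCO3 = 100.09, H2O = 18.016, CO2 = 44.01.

Convert: 255.0 mg = 0.25500 g.
n(CaCO3) = 0.25500 g / 100.09 g/mol = 0.0025477 mol.
From the equation the CaCO3:H2O mole ratio is 1:1, so n(H2O) = 0.0025477 × 1/1 = 0.0025477 mol.
Mass of H2O = 0.0025477 mol × 18.016 g/mol = 0.045899 g.

0.04590 g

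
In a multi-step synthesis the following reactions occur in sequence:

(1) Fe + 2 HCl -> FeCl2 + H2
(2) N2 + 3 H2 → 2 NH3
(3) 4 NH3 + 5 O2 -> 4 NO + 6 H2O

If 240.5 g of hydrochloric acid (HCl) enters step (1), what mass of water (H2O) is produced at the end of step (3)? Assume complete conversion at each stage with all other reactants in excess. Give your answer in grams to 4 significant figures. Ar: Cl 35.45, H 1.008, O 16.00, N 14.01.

M(HCl) = 1.008 + 35.45 = 36.458 g/mol.
M(H2O) = 2(1.008) + 16.00 = 18.016 g/mol.
n(HCl) = 240.5 / 36.458 = 6.5966 mol.
Reaction (1): HCl→H2 ratio 2:1 ⇒ n(H2) = 3.2983 mol.
Reaction (2): H2→NH3 ratio 3:2 ⇒ n(NH3) = 2.1989 mol.
Reaction (3): NH3→H2O ratio 4:6 ⇒ n(H2O) = 3.2983 mol.
Mass of H2O = 3.2983 × 18.016 = 59.422 g.

59.42 g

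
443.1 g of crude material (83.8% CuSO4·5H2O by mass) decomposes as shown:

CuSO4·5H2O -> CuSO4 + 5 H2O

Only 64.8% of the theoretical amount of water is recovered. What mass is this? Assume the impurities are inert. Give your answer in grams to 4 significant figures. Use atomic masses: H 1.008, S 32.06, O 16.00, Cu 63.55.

86.81 g

Pure CuSO4·5H2O available = 443.1 g × 0.838 = 371.32 g.
M(CuSO4·5H2O) = 63.55 + 32.06 + 9(16.00) + 10(1.008) = 249.69 g/mol.
M(H2O) = 2(1.008) + 16.00 = 18.016 g/mol.
n(CuSO4·5H2O) = 371.32 g / 249.69 g/mol = 1.4871 mol.
From the equation the CuSO4·5H2O:H2O mole ratio is 1:5, so n(H2O) = 1.4871 × 5/1 = 7.4356 mol.
Mass of H2O = 7.4356 mol × 18.016 g/mol = 133.96 g.
Actual mass collected = 133.96 g × 0.648 = 86.806 g.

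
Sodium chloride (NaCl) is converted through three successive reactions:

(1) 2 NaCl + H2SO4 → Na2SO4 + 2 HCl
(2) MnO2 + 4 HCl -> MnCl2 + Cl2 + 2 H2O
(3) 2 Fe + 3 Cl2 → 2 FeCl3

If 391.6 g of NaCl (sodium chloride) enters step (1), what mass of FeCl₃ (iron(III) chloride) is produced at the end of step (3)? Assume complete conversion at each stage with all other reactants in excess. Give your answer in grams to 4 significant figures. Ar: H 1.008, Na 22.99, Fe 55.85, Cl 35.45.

M(NaCl) = 22.99 + 35.45 = 58.44 g/mol.
M(FeCl3) = 55.85 + 3(35.45) = 162.20 g/mol.
n(NaCl) = 391.6 / 58.44 = 6.7009 mol.
Reaction (1): NaCl→HCl ratio 2:2 ⇒ n(HCl) = 6.7009 mol.
Reaction (2): HCl→Cl2 ratio 4:1 ⇒ n(Cl2) = 1.6752 mol.
Reaction (3): Cl2→FeCl3 ratio 3:2 ⇒ n(FeCl3) = 1.1168 mol.
Mass of FeCl3 = 1.1168 × 162.20 = 181.15 g.

181.1 g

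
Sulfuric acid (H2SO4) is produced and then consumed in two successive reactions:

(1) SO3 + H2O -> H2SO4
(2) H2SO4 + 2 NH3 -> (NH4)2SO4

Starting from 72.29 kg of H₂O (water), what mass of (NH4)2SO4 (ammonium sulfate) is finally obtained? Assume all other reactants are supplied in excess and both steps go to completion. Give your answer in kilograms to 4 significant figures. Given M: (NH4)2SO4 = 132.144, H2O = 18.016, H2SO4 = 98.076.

530.2 kg

72.29 kg = 72290 g.
n(H2O) = 72290 / 18.016 = 4012.5 mol.
Step 1 gives a 1:1 ratio of H2O to H2SO4, so n(H2SO4) = 4012.5 mol.
In step 2 the H2SO4:(NH4)2SO4 ratio is 1:1, so n((NH4)2SO4) = 4012.5 mol.
Mass of (NH4)2SO4 = 4012.5 × 132.144 = 530230 g = 530.2 kg.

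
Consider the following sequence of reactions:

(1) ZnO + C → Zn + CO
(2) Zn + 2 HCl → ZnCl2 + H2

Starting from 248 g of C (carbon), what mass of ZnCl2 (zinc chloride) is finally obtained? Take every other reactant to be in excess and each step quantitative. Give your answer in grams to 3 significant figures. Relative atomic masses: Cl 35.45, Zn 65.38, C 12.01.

M(C) = 12.01 g/mol.
M(ZnCl2) = 65.38 + 2(35.45) = 136.28 g/mol.
n(C) = 248.0 / 12.01 = 20.65 mol.
Step 1 gives a 1:1 ratio of C to Zn, so n(Zn) = 20.65 mol.
In step 2 the Zn:ZnCl2 ratio is 1:1, so n(ZnCl2) = 20.65 mol.
Mass of ZnCl2 = 20.65 × 136.28 = 2814 g.

2810 g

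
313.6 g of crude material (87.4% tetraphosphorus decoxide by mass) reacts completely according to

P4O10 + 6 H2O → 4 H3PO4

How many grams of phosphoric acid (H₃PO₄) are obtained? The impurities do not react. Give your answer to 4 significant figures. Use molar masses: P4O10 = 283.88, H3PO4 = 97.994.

378.5 g

Mass of pure P4O10 = 313.6 g × 0.874 = 274.09 g.
n(P4O10) = 274.09 g / 283.88 g/mol = 0.96550 mol.
From the equation the P4O10:H3PO4 mole ratio is 1:4, so n(H3PO4) = 0.96550 × 4/1 = 3.8620 mol.
Mass of H3PO4 = 3.8620 mol × 97.994 g/mol = 378.45 g.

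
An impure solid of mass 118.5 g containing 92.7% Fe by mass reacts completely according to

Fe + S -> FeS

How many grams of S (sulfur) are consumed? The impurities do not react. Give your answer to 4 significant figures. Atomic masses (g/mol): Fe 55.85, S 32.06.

Mass of pure Fe = 118.5 g × 0.927 = 109.85 g.
M(Fe) = 55.85 g/mol.
M(S) = 32.06 g/mol.
n(Fe) = 109.85 g / 55.85 g/mol = 1.9669 mol.
From the equation the Fe:S mole ratio is 1:1, so n(S) = 1.9669 × 1/1 = 1.9669 mol.
Mass of S = 1.9669 mol × 32.06 g/mol = 63.058 g.

63.06 g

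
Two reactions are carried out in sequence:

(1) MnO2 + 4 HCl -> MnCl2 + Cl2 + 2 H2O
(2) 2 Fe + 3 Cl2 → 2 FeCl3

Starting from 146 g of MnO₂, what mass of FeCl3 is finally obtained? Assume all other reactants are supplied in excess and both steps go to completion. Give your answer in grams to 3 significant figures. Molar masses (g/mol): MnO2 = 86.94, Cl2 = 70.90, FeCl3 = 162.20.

n(MnO2) = 146.0 / 86.94 = 1.679 mol.
Step 1 gives a 1:1 ratio of MnO2 to Cl2, so n(Cl2) = 1.679 mol.
In step 2 the Cl2:FeCl3 ratio is 3:2, so n(FeCl3) = 1.120 mol.
Mass of FeCl3 = 1.120 × 162.20 = 181.6 g.

182 g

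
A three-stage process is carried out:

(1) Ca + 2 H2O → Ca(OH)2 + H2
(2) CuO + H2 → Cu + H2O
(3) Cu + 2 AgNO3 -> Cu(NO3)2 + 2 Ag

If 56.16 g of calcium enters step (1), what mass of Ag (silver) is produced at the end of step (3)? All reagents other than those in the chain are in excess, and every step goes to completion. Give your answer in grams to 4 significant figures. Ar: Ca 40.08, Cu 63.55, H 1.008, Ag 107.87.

M(Ca) = 40.08 g/mol.
M(Ag) = 107.87 g/mol.
n(Ca) = 56.16 / 40.08 = 1.4012 mol.
Reaction (1): Ca→H2 ratio 1:1 ⇒ n(H2) = 1.4012 mol.
Reaction (2): H2→Cu ratio 1:1 ⇒ n(Cu) = 1.4012 mol.
Reaction (3): Cu→Ag ratio 1:2 ⇒ n(Ag) = 2.8024 mol.
Mass of Ag = 2.8024 × 107.87 = 302.29 g.

302.3 g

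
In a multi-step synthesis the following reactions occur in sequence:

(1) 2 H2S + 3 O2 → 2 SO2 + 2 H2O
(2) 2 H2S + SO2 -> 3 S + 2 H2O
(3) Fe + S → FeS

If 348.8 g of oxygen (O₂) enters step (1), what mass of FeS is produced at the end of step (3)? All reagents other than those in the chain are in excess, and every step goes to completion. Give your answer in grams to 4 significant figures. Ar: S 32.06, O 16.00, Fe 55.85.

M(O2) = 2(16.00) = 32.00 g/mol.
M(FeS) = 55.85 + 32.06 = 87.91 g/mol.
n(O2) = 348.8 / 32.00 = 10.900 mol.
Reaction (1): O2→SO2 ratio 3:2 ⇒ n(SO2) = 7.2667 mol.
Reaction (2): SO2→S ratio 1:3 ⇒ n(S) = 21.800 mol.
Reaction (3): S→FeS ratio 1:1 ⇒ n(FeS) = 21.800 mol.
Mass of FeS = 21.800 × 87.91 = 1916.4 g.

1916 g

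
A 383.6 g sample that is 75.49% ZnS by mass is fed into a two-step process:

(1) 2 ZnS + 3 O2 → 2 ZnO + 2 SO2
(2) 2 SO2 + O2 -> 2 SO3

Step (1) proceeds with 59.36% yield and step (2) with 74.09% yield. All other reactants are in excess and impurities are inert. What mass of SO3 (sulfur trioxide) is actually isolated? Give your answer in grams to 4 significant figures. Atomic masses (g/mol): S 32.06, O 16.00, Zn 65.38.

104.6 g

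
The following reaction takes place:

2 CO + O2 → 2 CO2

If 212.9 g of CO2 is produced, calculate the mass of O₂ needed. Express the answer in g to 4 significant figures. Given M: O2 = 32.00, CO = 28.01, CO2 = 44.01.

n(CO2) = 212.90 g / 44.01 g/mol = 4.8375 mol.
From the equation the CO2:O2 mole ratio is 2:1, so n(O2) = 4.8375 × 1/2 = 2.4188 mol.
Mass of O2 = 2.4188 mol × 32.00 g/mol = 77.401 g.

77.40 g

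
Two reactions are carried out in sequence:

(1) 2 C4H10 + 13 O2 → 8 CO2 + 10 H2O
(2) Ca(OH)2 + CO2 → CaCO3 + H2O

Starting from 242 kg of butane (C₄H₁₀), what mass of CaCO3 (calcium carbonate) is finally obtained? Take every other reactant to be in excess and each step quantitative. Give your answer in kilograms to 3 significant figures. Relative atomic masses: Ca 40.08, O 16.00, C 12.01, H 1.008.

1670 kg

M(C4H10) = 4(12.01) + 10(1.008) = 58.12 g/mol.
M(CaCO3) = 40.08 + 12.01 + 3(16.00) = 100.09 g/mol.
242 kg = 242000 g.
n(C4H10) = 242000 / 58.12 = 4164 mol.
Step 1 gives a 2:8 ratio of C4H10 to CO2, so n(CO2) = 16660 mol.
In step 2 the CO2:CaCO3 ratio is 1:1, so n(CaCO3) = 16660 mol.
Mass of CaCO3 = 16660 × 100.09 = 1.667 × 10^6 g = 1670 kg.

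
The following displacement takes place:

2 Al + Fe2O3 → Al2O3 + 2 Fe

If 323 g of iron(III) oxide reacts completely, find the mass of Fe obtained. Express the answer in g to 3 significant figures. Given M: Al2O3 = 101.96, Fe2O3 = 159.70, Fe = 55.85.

226 g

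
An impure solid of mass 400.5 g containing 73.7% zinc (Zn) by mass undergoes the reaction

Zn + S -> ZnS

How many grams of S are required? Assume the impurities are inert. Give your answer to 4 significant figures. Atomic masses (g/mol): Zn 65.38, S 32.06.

Mass of pure Zn = 400.5 g × 0.737 = 295.17 g.
M(Zn) = 65.38 g/mol.
M(S) = 32.06 g/mol.
n(Zn) = 295.17 g / 65.38 g/mol = 4.5147 mol.
From the equation the Zn:S mole ratio is 1:1, so n(S) = 4.5147 × 1/1 = 4.5147 mol.
Mass of S = 4.5147 mol × 32.06 g/mol = 144.74 g.

144.7 g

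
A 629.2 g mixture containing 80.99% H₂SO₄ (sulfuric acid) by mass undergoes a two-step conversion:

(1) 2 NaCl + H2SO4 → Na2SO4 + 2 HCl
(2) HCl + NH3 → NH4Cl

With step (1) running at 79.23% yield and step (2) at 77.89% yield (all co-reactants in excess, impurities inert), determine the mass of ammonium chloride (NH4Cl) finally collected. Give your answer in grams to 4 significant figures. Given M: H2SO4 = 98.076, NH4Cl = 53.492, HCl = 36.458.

343.0 g

Pure H2SO4 = 629.2 × 0.8099 = 509.59 g.
n(H2SO4) = 509.59 / 98.076 = 5.1959 mol.
Step 1 (H2SO4:HCl = 1:2): theoretical n(HCl) = 10.392 mol; at 79.23% yield, n(HCl) = 8.2334 mol.
Step 2 (HCl:NH4Cl = 1:1): theoretical n(NH4Cl) = 8.2334 mol, so theoretical mass = 8.2334 × 53.492 = 440.42 g.
At 77.89% yield, actual mass of NH4Cl = 440.42 × 0.7789 = 343.04 g.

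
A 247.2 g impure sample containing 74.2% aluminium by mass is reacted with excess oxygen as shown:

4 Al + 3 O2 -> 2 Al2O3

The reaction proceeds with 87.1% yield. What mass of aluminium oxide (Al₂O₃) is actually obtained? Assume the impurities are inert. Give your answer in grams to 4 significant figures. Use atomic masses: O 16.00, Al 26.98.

Pure Al available = 247.2 g × 0.742 = 183.42 g.
M(Al) = 26.98 g/mol.
M(Al2O3) = 2(26.98) + 3(16.00) = 101.96 g/mol.
n(Al) = 183.42 g / 26.98 g/mol = 6.7985 mol.
From the equation the Al:Al2O3 mole ratio is 4:2, so n(Al2O3) = 6.7985 × 2/4 = 3.3992 mol.
Mass of Al2O3 = 3.3992 mol × 101.96 g/mol = 346.59 g.
Actual mass collected = 346.59 g × 0.871 = 301.88 g.

301.9 g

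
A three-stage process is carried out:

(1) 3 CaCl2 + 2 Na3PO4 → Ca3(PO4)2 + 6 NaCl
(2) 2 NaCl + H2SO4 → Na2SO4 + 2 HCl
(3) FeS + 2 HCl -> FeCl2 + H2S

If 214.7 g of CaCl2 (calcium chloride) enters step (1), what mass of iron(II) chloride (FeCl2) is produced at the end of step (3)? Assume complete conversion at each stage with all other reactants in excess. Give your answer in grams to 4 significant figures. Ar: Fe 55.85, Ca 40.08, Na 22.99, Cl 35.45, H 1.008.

245.2 g

M(CaCl2) = 40.08 + 2(35.45) = 110.98 g/mol.
M(FeCl2) = 55.85 + 2(35.45) = 126.75 g/mol.
n(CaCl2) = 214.7 / 110.98 = 1.9346 mol.
Reaction (1): CaCl2→NaCl ratio 3:6 ⇒ n(NaCl) = 3.8692 mol.
Reaction (2): NaCl→HCl ratio 2:2 ⇒ n(HCl) = 3.8692 mol.
Reaction (3): HCl→FeCl2 ratio 2:1 ⇒ n(FeCl2) = 1.9346 mol.
Mass of FeCl2 = 1.9346 × 126.75 = 245.21 g.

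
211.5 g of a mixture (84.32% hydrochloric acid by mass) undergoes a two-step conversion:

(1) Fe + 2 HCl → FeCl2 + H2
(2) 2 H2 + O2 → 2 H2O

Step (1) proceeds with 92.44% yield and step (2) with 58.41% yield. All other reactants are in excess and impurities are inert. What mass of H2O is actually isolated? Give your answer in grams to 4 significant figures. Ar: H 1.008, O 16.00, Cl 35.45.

Pure HCl = 211.5 × 0.8432 = 178.34 g.
M(HCl) = 1.008 + 35.45 = 36.458 g/mol.
M(H2O) = 2(1.008) + 16.00 = 18.016 g/mol.
n(HCl) = 178.34 / 36.458 = 4.8916 mol.
Step 1 (HCl:H2 = 2:1): theoretical n(H2) = 2.4458 mol; at 92.44% yield, n(H2) = 2.2609 mol.
Step 2 (H2:H2O = 2:2): theoretical n(H2O) = 2.2609 mol, so theoretical mass = 2.2609 × 18.016 = 40.732 g.
At 58.41% yield, actual mass of H2O = 40.732 × 0.5841 = 23.792 g.

23.79 g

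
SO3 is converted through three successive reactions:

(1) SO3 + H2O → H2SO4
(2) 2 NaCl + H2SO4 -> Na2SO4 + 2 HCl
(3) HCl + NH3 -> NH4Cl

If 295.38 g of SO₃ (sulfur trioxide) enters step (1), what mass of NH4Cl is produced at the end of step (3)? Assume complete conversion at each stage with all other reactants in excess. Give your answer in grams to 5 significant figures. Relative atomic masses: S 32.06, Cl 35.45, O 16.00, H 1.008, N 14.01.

394.72 g

M(SO3) = 32.06 + 3(16.00) = 80.06 g/mol.
M(NH4Cl) = 14.01 + 4(1.008) + 35.45 = 53.492 g/mol.
n(SO3) = 295.38 / 80.06 = 3.68948 mol.
Reaction (1): SO3→H2SO4 ratio 1:1 ⇒ n(H2SO4) = 3.68948 mol.
Reaction (2): H2SO4→HCl ratio 1:2 ⇒ n(HCl) = 7.37897 mol.
Reaction (3): HCl→NH4Cl ratio 1:1 ⇒ n(NH4Cl) = 7.37897 mol.
Mass of NH4Cl = 7.37897 × 53.492 = 394.716 g.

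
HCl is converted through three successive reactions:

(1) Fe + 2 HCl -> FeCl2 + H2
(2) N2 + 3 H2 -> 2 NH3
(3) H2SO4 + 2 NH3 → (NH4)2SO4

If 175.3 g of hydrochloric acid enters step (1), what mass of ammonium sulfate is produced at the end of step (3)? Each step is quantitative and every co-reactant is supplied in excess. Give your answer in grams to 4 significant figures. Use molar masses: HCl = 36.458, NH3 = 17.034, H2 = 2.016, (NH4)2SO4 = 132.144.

105.9 g

n(HCl) = 175.3 / 36.458 = 4.8083 mol.
Reaction (1): HCl→H2 ratio 2:1 ⇒ n(H2) = 2.4041 mol.
Reaction (2): H2→NH3 ratio 3:2 ⇒ n(NH3) = 1.6028 mol.
Reaction (3): NH3→(NH4)2SO4 ratio 2:1 ⇒ n((NH4)2SO4) = 0.80138 mol.
Mass of (NH4)2SO4 = 0.80138 × 132.144 = 105.90 g.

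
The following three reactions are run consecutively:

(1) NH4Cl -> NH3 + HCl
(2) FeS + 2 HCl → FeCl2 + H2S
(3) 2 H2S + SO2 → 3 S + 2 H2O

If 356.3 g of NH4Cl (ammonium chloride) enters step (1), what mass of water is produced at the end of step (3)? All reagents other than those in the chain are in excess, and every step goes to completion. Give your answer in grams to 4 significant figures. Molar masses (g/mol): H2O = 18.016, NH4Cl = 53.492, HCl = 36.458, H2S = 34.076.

60.00 g

n(NH4Cl) = 356.3 / 53.492 = 6.6608 mol.
Reaction (1): NH4Cl→HCl ratio 1:1 ⇒ n(HCl) = 6.6608 mol.
Reaction (2): HCl→H2S ratio 2:1 ⇒ n(H2S) = 3.3304 mol.
Reaction (3): H2S→H2O ratio 2:2 ⇒ n(H2O) = 3.3304 mol.
Mass of H2O = 3.3304 × 18.016 = 60.001 g.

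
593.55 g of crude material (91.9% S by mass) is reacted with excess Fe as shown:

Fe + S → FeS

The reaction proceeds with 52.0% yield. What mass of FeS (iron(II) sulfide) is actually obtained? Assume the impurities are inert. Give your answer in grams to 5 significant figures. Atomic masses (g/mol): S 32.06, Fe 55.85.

777.77 g

Pure S available = 593.55 g × 0.919 = 545.472 g.
M(S) = 32.06 g/mol.
M(FeS) = 55.85 + 32.06 = 87.91 g/mol.
n(S) = 545.472 g / 32.06 g/mol = 17.0141 mol.
From the equation the S:FeS mole ratio is 1:1, so n(FeS) = 17.0141 × 1/1 = 17.0141 mol.
Mass of FeS = 17.0141 mol × 87.91 g/mol = 1495.71 g.
Actual mass collected = 1495.71 g × 0.520 = 777.770 g.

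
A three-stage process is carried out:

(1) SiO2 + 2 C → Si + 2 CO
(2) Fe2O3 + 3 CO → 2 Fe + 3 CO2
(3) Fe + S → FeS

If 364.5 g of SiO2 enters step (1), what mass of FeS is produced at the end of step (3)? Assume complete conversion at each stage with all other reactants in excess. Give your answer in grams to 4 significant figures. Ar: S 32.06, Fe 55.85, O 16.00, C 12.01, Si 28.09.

M(SiO2) = 28.09 + 2(16.00) = 60.09 g/mol.
M(FeS) = 55.85 + 32.06 = 87.91 g/mol.
n(SiO2) = 364.5 / 60.09 = 6.0659 mol.
Reaction (1): SiO2→CO ratio 1:2 ⇒ n(CO) = 12.132 mol.
Reaction (2): CO→Fe ratio 3:2 ⇒ n(Fe) = 8.0879 mol.
Reaction (3): Fe→FeS ratio 1:1 ⇒ n(FeS) = 8.0879 mol.
Mass of FeS = 8.0879 × 87.91 = 711.00 g.

711.0 g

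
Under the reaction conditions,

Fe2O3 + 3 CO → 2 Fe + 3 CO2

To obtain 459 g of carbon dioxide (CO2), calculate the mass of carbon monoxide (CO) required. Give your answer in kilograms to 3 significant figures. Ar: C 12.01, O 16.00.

0.292 kg

M(CO2) = 12.01 + 2(16.00) = 44.01 g/mol.
M(CO) = 12.01 + 16.00 = 28.01 g/mol.
n(CO2) = 459.0 g / 44.01 g/mol = 10.43 mol.
From the equation the CO2:CO mole ratio is 3:3, so n(CO) = 10.43 × 3/3 = 10.43 mol.
Mass of CO = 10.43 mol × 28.01 g/mol = 292.1 g.
Converting to kg: 292.1 g = 0.292 kg.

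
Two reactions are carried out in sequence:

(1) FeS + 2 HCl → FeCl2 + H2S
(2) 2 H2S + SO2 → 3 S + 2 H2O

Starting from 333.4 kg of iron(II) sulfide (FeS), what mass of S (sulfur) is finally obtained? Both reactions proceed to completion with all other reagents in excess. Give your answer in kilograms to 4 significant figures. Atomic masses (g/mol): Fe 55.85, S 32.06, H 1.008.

M(FeS) = 55.85 + 32.06 = 87.91 g/mol.
M(S) = 32.06 g/mol.
333.4 kg = 333400 g.
n(FeS) = 333400 / 87.91 = 3792.5 mol.
Step 1 gives a 1:1 ratio of FeS to H2S, so n(H2S) = 3792.5 mol.
In step 2 the H2S:S ratio is 2:3, so n(S) = 5688.8 mol.
Mass of S = 5688.8 × 32.06 = 182380 g = 182.4 kg.

182.4 kg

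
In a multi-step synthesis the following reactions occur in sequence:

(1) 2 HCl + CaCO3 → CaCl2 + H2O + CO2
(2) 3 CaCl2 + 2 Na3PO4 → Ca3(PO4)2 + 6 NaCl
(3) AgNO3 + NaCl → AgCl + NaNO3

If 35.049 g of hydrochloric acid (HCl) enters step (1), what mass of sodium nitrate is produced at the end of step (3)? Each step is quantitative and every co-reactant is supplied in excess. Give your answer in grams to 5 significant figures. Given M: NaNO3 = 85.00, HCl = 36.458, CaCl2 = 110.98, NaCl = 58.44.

n(HCl) = 35.049 / 36.458 = 0.961353 mol.
Reaction (1): HCl→CaCl2 ratio 2:1 ⇒ n(CaCl2) = 0.480676 mol.
Reaction (2): CaCl2→NaCl ratio 3:6 ⇒ n(NaCl) = 0.961353 mol.
Reaction (3): NaCl→NaNO3 ratio 1:1 ⇒ n(NaNO3) = 0.961353 mol.
Mass of NaNO3 = 0.961353 × 85.00 = 81.7150 g.

81.715 g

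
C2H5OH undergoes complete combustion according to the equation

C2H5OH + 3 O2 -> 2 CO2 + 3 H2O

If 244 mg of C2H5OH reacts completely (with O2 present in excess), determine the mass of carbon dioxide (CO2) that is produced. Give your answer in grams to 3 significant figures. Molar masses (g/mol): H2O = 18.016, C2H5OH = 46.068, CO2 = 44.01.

Convert: 244 mg = 0.2440 g.
n(C2H5OH) = 0.2440 g / 46.068 g/mol = 0.005297 mol.
From the equation the C2H5OH:CO2 mole ratio is 1:2, so n(CO2) = 0.005297 × 2/1 = 0.01059 mol.
Mass of CO2 = 0.01059 mol × 44.01 g/mol = 0.4662 g.

0.466 g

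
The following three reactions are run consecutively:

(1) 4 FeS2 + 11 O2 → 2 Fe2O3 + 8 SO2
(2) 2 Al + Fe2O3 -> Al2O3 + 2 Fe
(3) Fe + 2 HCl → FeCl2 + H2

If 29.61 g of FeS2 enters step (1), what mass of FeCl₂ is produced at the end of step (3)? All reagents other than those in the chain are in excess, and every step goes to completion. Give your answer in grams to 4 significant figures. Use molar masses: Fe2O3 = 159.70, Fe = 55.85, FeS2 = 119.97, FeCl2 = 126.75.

n(FeS2) = 29.61 / 119.97 = 0.24681 mol.
Reaction (1): FeS2→Fe2O3 ratio 4:2 ⇒ n(Fe2O3) = 0.12341 mol.
Reaction (2): Fe2O3→Fe ratio 1:2 ⇒ n(Fe) = 0.24681 mol.
Reaction (3): Fe→FeCl2 ratio 1:1 ⇒ n(FeCl2) = 0.24681 mol.
Mass of FeCl2 = 0.24681 × 126.75 = 31.283 g.

31.28 g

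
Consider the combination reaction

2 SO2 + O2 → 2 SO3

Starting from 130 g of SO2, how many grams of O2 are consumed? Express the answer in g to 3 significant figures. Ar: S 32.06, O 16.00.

M(SO2) = 32.06 + 2(16.00) = 64.06 g/mol.
M(O2) = 2(16.00) = 32.00 g/mol.
n(SO2) = 130.0 g / 64.06 g/mol = 2.029 mol.
From the equation the SO2:O2 mole ratio is 2:1, so n(O2) = 2.029 × 1/2 = 1.015 mol.
Mass of O2 = 1.015 mol × 32.00 g/mol = 32.47 g.

32.5 g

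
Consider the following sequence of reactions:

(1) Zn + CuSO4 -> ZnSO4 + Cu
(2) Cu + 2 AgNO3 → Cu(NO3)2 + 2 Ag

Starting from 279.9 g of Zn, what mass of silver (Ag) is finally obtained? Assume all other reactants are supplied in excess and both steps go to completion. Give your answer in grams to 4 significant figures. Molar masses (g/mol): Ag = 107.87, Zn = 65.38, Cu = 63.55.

923.6 g

n(Zn) = 279.90 / 65.38 = 4.2811 mol.
Step 1 gives a 1:1 ratio of Zn to Cu, so n(Cu) = 4.2811 mol.
In step 2 the Cu:Ag ratio is 1:2, so n(Ag) = 8.5623 mol.
Mass of Ag = 8.5623 × 107.87 = 923.61 g.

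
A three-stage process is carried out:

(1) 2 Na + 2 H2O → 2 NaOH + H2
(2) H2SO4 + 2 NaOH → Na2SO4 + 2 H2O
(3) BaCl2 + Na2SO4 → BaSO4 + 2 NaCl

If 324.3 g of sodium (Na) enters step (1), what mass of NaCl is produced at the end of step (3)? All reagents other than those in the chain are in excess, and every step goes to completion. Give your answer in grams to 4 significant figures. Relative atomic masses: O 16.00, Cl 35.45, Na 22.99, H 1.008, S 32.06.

M(Na) = 22.99 g/mol.
M(NaCl) = 22.99 + 35.45 = 58.44 g/mol.
n(Na) = 324.3 / 22.99 = 14.106 mol.
Reaction (1): Na→NaOH ratio 2:2 ⇒ n(NaOH) = 14.106 mol.
Reaction (2): NaOH→Na2SO4 ratio 2:1 ⇒ n(Na2SO4) = 7.0531 mol.
Reaction (3): Na2SO4→NaCl ratio 1:2 ⇒ n(NaCl) = 14.106 mol.
Mass of NaCl = 14.106 × 58.44 = 824.36 g.

824.4 g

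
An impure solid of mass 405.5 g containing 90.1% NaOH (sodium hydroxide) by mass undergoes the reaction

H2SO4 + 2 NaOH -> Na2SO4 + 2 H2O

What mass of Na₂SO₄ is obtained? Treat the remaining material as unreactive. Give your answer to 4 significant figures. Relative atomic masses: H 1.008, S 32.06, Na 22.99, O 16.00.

648.7 g

Mass of pure NaOH = 405.5 g × 0.901 = 365.36 g.
M(NaOH) = 22.99 + 16.00 + 1.008 = 39.998 g/mol.
M(Na2SO4) = 2(22.99) + 32.06 + 4(16.00) = 142.04 g/mol.
n(NaOH) = 365.36 g / 39.998 g/mol = 9.1343 mol.
From the equation the NaOH:Na2SO4 mole ratio is 2:1, so n(Na2SO4) = 9.1343 × 1/2 = 4.5672 mol.
Mass of Na2SO4 = 4.5672 mol × 142.04 g/mol = 648.72 g.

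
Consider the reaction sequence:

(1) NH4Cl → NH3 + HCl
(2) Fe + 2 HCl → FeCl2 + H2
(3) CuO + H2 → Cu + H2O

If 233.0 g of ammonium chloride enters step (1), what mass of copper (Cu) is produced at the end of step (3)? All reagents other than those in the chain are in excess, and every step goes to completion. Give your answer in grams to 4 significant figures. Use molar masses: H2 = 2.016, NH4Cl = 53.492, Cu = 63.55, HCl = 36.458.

138.4 g

n(NH4Cl) = 233.0 / 53.492 = 4.3558 mol.
Reaction (1): NH4Cl→HCl ratio 1:1 ⇒ n(HCl) = 4.3558 mol.
Reaction (2): HCl→H2 ratio 2:1 ⇒ n(H2) = 2.1779 mol.
Reaction (3): H2→Cu ratio 1:1 ⇒ n(Cu) = 2.1779 mol.
Mass of Cu = 2.1779 × 63.55 = 138.41 g.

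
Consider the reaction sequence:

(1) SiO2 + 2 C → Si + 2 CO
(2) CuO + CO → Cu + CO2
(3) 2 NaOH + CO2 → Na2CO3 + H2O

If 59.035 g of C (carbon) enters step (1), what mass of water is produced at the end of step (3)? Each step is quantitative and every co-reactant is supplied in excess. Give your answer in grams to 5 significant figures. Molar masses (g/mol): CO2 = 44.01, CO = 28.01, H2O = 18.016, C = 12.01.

n(C) = 59.035 / 12.01 = 4.91549 mol.
Reaction (1): C→CO ratio 2:2 ⇒ n(CO) = 4.91549 mol.
Reaction (2): CO→CO2 ratio 1:1 ⇒ n(CO2) = 4.91549 mol.
Reaction (3): CO2→H2O ratio 1:1 ⇒ n(H2O) = 4.91549 mol.
Mass of H2O = 4.91549 × 18.016 = 88.5574 g.

88.557 g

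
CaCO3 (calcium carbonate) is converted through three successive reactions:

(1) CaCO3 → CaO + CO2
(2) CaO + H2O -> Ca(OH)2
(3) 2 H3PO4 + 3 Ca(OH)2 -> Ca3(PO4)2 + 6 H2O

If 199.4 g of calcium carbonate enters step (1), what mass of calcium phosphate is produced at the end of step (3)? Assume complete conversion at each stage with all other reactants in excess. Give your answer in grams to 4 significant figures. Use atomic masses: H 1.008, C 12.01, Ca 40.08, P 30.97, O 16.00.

M(CaCO3) = 40.08 + 12.01 + 3(16.00) = 100.09 g/mol.
M(Ca3(PO4)2) = 3(40.08) + 2(30.97) + 8(16.00) = 310.18 g/mol.
n(CaCO3) = 199.4 / 100.09 = 1.9922 mol.
Reaction (1): CaCO3→CaO ratio 1:1 ⇒ n(CaO) = 1.9922 mol.
Reaction (2): CaO→Ca(OH)2 ratio 1:1 ⇒ n(Ca(OH)2) = 1.9922 mol.
Reaction (3): Ca(OH)2→Ca3(PO4)2 ratio 3:1 ⇒ n(Ca3(PO4)2) = 0.66407 mol.
Mass of Ca3(PO4)2 = 0.66407 × 310.18 = 205.98 g.

206.0 g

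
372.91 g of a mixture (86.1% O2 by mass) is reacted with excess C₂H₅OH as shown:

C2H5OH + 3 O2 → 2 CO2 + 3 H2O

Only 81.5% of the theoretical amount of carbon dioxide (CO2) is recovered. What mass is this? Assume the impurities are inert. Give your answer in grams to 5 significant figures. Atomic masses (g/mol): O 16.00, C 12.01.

239.92 g

Pure O2 available = 372.91 g × 0.861 = 321.076 g.
M(O2) = 2(16.00) = 32.00 g/mol.
M(CO2) = 12.01 + 2(16.00) = 44.01 g/mol.
n(O2) = 321.076 g / 32.00 g/mol = 10.0336 mol.
From the equation the O2:CO2 mole ratio is 3:2, so n(CO2) = 10.0336 × 2/3 = 6.68907 mol.
Mass of CO2 = 6.68907 mol × 44.01 g/mol = 294.386 g.
Actual mass collected = 294.386 g × 0.815 = 239.925 g.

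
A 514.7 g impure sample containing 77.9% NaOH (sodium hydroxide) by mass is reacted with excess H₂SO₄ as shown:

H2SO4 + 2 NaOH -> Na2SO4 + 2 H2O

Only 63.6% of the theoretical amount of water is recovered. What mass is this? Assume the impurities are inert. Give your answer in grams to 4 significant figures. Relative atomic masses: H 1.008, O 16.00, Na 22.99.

114.9 g

Pure NaOH available = 514.7 g × 0.779 = 400.95 g.
M(NaOH) = 22.99 + 16.00 + 1.008 = 39.998 g/mol.
M(H2O) = 2(1.008) + 16.00 = 18.016 g/mol.
n(NaOH) = 400.95 g / 39.998 g/mol = 10.024 mol.
From the equation the NaOH:H2O mole ratio is 2:2, so n(H2O) = 10.024 × 2/2 = 10.024 mol.
Mass of H2O = 10.024 mol × 18.016 g/mol = 180.60 g.
Actual mass collected = 180.60 g × 0.636 = 114.86 g.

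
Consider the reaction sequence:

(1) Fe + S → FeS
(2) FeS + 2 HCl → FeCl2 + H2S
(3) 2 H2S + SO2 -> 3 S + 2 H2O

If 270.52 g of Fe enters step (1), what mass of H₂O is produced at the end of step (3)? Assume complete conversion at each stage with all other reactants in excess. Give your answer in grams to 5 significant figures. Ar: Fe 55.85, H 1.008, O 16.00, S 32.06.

87.264 g

M(Fe) = 55.85 g/mol.
M(H2O) = 2(1.008) + 16.00 = 18.016 g/mol.
n(Fe) = 270.52 / 55.85 = 4.84369 mol.
Reaction (1): Fe→FeS ratio 1:1 ⇒ n(FeS) = 4.84369 mol.
Reaction (2): FeS→H2S ratio 1:1 ⇒ n(H2S) = 4.84369 mol.
Reaction (3): H2S→H2O ratio 2:2 ⇒ n(H2O) = 4.84369 mol.
Mass of H2O = 4.84369 × 18.016 = 87.2639 g.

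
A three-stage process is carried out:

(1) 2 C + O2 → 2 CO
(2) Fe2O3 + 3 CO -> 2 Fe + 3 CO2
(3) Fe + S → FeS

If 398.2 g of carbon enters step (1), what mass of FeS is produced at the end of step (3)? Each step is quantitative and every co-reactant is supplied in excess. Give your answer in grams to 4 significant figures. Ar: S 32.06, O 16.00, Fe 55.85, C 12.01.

M(C) = 12.01 g/mol.
M(FeS) = 55.85 + 32.06 = 87.91 g/mol.
n(C) = 398.2 / 12.01 = 33.156 mol.
Reaction (1): C→CO ratio 2:2 ⇒ n(CO) = 33.156 mol.
Reaction (2): CO→Fe ratio 3:2 ⇒ n(Fe) = 22.104 mol.
Reaction (3): Fe→FeS ratio 1:1 ⇒ n(FeS) = 22.104 mol.
Mass of FeS = 22.104 × 87.91 = 1943.1 g.

1943 g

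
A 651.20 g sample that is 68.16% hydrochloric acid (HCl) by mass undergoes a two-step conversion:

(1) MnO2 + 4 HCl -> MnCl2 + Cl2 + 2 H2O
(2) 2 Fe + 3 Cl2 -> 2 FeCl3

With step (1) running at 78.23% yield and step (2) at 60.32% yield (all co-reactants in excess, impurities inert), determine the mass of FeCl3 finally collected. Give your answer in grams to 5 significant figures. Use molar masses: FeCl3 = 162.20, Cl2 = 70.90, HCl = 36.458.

155.30 g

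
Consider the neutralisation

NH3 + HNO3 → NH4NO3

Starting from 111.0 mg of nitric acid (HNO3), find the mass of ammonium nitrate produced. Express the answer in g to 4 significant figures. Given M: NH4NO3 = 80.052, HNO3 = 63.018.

Convert: 111.0 mg = 0.11100 g.
n(HNO3) = 0.11100 g / 63.018 g/mol = 0.0017614 mol.
From the equation the HNO3:NH4NO3 mole ratio is 1:1, so n(NH4NO3) = 0.0017614 × 1/1 = 0.0017614 mol.
Mass of NH4NO3 = 0.0017614 mol × 80.052 g/mol = 0.14100 g.

0.1410 g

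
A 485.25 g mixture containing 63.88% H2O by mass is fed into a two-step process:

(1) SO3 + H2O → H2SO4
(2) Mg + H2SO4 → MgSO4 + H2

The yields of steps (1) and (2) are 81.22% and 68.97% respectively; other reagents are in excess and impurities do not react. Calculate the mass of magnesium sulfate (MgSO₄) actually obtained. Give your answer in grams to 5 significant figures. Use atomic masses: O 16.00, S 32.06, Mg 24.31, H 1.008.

1160.1 g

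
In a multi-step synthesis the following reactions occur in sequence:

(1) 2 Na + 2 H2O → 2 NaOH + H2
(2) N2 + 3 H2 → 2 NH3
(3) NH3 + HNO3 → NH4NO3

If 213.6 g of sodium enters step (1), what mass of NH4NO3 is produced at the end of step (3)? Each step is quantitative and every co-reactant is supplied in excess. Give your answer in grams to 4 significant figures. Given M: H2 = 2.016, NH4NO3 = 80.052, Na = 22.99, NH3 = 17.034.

247.9 g

n(Na) = 213.6 / 22.99 = 9.2910 mol.
Reaction (1): Na→H2 ratio 2:1 ⇒ n(H2) = 4.6455 mol.
Reaction (2): H2→NH3 ratio 3:2 ⇒ n(NH3) = 3.0970 mol.
Reaction (3): NH3→NH4NO3 ratio 1:1 ⇒ n(NH4NO3) = 3.0970 mol.
Mass of NH4NO3 = 3.0970 × 80.052 = 247.92 g.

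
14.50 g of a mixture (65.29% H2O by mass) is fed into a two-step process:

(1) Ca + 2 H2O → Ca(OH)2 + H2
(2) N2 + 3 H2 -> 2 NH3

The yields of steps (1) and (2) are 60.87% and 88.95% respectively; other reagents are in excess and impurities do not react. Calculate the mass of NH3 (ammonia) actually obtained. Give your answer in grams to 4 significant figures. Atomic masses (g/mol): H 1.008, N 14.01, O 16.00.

Pure H2O = 14.50 × 0.6529 = 9.4671 g.
M(H2O) = 2(1.008) + 16.00 = 18.016 g/mol.
M(NH3) = 14.01 + 3(1.008) = 17.034 g/mol.
n(H2O) = 9.4671 / 18.016 = 0.52548 mol.
Step 1 (H2O:H2 = 2:1): theoretical n(H2) = 0.26274 mol; at 60.87% yield, n(H2) = 0.15993 mol.
Step 2 (H2:NH3 = 3:2): theoretical n(NH3) = 0.10662 mol, so theoretical mass = 0.10662 × 17.034 = 1.8162 g.
At 88.95% yield, actual mass of NH3 = 1.8162 × 0.8895 = 1.6155 g.

1.615 g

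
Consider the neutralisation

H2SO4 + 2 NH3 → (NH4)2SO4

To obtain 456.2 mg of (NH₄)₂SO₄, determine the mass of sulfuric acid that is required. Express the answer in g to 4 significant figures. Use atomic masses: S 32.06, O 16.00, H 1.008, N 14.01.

0.3386 g

M((NH4)2SO4) = 2(14.01) + 8(1.008) + 32.06 + 4(16.00) = 132.144 g/mol.
M(H2SO4) = 2(1.008) + 32.06 + 4(16.00) = 98.076 g/mol.
Convert: 456.2 mg = 0.45620 g.
n((NH4)2SO4) = 0.45620 g / 132.144 g/mol = 0.0034523 mol.
From the equation the (NH4)2SO4:H2SO4 mole ratio is 1:1, so n(H2SO4) = 0.0034523 × 1/1 = 0.0034523 mol.
Mass of H2SO4 = 0.0034523 mol × 98.076 g/mol = 0.33859 g.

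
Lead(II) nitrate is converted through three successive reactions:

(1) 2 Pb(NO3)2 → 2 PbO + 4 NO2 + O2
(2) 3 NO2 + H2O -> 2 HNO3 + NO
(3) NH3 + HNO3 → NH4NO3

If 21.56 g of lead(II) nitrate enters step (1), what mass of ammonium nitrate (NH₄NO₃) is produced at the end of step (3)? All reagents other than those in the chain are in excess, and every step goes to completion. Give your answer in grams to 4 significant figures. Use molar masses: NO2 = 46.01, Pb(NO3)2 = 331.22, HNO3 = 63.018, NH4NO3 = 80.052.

n(Pb(NO3)2) = 21.56 / 331.22 = 0.065093 mol.
Reaction (1): Pb(NO3)2→NO2 ratio 2:4 ⇒ n(NO2) = 0.13019 mol.
Reaction (2): NO2→HNO3 ratio 3:2 ⇒ n(HNO3) = 0.086790 mol.
Reaction (3): HNO3→NH4NO3 ratio 1:1 ⇒ n(NH4NO3) = 0.086790 mol.
Mass of NH4NO3 = 0.086790 × 80.052 = 6.9477 g.

6.948 g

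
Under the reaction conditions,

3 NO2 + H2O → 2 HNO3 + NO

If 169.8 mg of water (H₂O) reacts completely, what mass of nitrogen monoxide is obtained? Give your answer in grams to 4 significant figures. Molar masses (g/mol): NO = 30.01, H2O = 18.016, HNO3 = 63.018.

Convert: 169.8 mg = 0.16980 g.
n(H2O) = 0.16980 g / 18.016 g/mol = 0.0094250 mol.
From the equation the H2O:NO mole ratio is 1:1, so n(NO) = 0.0094250 × 1/1 = 0.0094250 mol.
Mass of NO = 0.0094250 mol × 30.01 g/mol = 0.28284 g.

0.2828 g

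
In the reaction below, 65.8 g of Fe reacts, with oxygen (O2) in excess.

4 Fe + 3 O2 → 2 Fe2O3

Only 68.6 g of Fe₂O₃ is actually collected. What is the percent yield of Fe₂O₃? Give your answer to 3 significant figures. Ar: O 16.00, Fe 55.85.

72.9 %

M(Fe) = 55.85 g/mol.
M(Fe2O3) = 2(55.85) + 3(16.00) = 159.70 g/mol.
n(Fe) = 65.80 g / 55.85 g/mol = 1.178 mol.
From the equation the Fe:Fe2O3 mole ratio is 4:2, so n(Fe2O3) = 1.178 × 2/4 = 0.5891 mol.
Mass of Fe2O3 = 0.5891 mol × 159.70 g/mol = 94.08 g.
This is the theoretical yield. Percent yield = 68.6 g / 94.08 g × 100% = 72.92%.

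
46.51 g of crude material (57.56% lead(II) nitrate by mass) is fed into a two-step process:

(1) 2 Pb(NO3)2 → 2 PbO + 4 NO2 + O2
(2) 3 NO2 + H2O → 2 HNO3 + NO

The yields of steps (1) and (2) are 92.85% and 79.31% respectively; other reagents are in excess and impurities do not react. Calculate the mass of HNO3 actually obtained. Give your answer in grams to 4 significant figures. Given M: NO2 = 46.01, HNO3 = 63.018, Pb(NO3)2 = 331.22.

5.001 g

Pure Pb(NO3)2 = 46.51 × 0.5756 = 26.771 g.
n(Pb(NO3)2) = 26.771 / 331.22 = 0.080826 mol.
Step 1 (Pb(NO3)2:NO2 = 2:4): theoretical n(NO2) = 0.16165 mol; at 92.85% yield, n(NO2) = 0.15009 mol.
Step 2 (NO2:HNO3 = 3:2): theoretical n(HNO3) = 0.10006 mol, so theoretical mass = 0.10006 × 63.018 = 6.3057 g.
At 79.31% yield, actual mass of HNO3 = 6.3057 × 0.7931 = 5.0011 g.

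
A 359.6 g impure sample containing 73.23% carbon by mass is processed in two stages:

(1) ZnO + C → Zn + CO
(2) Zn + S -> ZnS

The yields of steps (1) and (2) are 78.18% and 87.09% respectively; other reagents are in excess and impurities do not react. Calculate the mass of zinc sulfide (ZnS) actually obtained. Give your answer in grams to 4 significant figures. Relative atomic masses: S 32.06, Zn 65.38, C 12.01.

1455 g

Pure C = 359.6 × 0.7323 = 263.34 g.
M(C) = 12.01 g/mol.
M(ZnS) = 65.38 + 32.06 = 97.44 g/mol.
n(C) = 263.34 / 12.01 = 21.926 mol.
Step 1 (C:Zn = 1:1): theoretical n(Zn) = 21.926 mol; at 78.18% yield, n(Zn) = 17.142 mol.
Step 2 (Zn:ZnS = 1:1): theoretical n(ZnS) = 17.142 mol, so theoretical mass = 17.142 × 97.44 = 1670.3 g.
At 87.09% yield, actual mass of ZnS = 1670.3 × 0.8709 = 1454.7 g.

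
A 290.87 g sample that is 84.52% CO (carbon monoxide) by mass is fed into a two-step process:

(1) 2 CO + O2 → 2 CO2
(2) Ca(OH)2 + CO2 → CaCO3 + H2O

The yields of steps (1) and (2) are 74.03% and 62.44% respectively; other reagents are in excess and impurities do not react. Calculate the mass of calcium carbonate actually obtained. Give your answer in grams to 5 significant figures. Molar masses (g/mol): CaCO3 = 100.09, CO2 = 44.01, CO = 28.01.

406.08 g

Pure CO = 290.87 × 0.8452 = 245.843 g.
n(CO) = 245.843 / 28.01 = 8.77698 mol.
Step 1 (CO:CO2 = 2:2): theoretical n(CO2) = 8.77698 mol; at 74.03% yield, n(CO2) = 6.49760 mol.
Step 2 (CO2:CaCO3 = 1:1): theoretical n(CaCO3) = 6.49760 mol, so theoretical mass = 6.49760 × 100.09 = 650.345 g.
At 62.44% yield, actual mass of CaCO3 = 650.345 × 0.6244 = 406.075 g.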